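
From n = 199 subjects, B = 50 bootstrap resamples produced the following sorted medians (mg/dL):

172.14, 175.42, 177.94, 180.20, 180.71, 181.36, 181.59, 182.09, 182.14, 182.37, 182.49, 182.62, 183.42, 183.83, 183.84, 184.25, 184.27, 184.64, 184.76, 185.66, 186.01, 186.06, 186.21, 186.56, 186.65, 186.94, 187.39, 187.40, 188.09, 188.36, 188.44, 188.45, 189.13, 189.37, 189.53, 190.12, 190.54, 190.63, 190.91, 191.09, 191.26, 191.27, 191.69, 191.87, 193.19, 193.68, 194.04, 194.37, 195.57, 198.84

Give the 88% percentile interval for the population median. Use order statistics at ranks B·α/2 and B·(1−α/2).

α = 0.12; lower rank = 50 × 0.060 = 3; upper rank = 50 × 0.940 = 47.
The 3rd smallest replicate is 177.94; the 47th is 194.04.

(177.94, 194.04)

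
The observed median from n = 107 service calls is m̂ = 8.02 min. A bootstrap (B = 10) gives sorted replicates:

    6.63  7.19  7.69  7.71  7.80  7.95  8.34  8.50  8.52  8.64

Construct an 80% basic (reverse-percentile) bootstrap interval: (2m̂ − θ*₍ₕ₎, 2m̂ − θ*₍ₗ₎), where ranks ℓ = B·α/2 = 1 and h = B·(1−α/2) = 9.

(7.52, 9.41)

Percentile endpoints at ranks 1 and 9: θ*₍1₎ = 6.63, θ*₍9₎ = 8.52.
Basic interval reflects these around m̂:
  lower = 2 × 8.02 − 8.52 = 7.52
  upper = 2 × 8.02 − 6.63 = 9.41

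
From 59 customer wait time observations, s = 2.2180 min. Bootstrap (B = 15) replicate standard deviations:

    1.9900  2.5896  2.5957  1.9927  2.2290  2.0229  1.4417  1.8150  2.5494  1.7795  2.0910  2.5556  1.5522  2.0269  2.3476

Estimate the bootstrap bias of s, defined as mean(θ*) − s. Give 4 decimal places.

bias = −0.1127

mean(θ*) = (1.9900 + 2.5896 + 2.5957 + 1.9927 + 2.2290 + 2.0229 + 1.4417 + 1.8150 + 2.5494 + 1.7795 + 2.0910 + 2.5556 + 1.5522 + 2.0269 + 2.3476) / 15 = 2.105253
bias = 2.105253 − 2.2180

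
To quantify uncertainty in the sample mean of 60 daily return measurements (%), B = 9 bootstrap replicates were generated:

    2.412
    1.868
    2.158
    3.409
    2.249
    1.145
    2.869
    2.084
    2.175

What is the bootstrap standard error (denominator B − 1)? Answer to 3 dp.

Bootstrap SE is the standard deviation of the 9 replicate means.
Mean of replicates: (2.412 + 1.868 + 2.158 + 3.409 + 2.249 + 1.145 + 2.869 + 2.084 + 2.175) / 9 = 20.3690 / 9 = 2.2632
Sum of squared deviations: (+0.1488)² + (−0.3952)² + (−0.1052)² + (+1.1458)² + (−0.0142)² + (−1.1182)² + (+0.6058)² + (−0.1792)² + (−0.0882)² = 3.1597
Variance = 3.1597 / 8 = 0.3950
SE* = √0.3950

SE* = 0.628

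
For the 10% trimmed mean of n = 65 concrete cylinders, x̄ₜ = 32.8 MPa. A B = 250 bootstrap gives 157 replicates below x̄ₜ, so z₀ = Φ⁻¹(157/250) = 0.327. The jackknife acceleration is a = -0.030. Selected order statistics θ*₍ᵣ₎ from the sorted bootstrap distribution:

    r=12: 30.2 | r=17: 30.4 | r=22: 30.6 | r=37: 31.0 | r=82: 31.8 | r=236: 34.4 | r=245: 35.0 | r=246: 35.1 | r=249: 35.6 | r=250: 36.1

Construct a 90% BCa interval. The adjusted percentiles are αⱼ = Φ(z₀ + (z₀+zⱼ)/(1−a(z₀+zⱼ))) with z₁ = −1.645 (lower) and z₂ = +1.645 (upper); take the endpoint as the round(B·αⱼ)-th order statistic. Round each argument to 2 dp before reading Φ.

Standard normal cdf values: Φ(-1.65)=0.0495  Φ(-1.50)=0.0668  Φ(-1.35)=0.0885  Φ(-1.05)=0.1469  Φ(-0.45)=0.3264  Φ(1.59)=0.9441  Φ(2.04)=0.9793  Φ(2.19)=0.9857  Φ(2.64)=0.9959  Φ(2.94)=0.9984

Lower: z₀ + z₁ = 0.327 + (-1.645) = -1.318; 1 − a(z₀+z₁) = 1 − (-0.030)(-1.318) = 0.9605; argument = 0.327 + (-1.318)/0.9605 = -1.0453 → -1.05.
α₁ = Φ(-1.05) = 0.1469; rank = round(250 × 0.1469) = 37; θ*₍37₎ = 31.0.
Upper: z₀ + z₂ = 1.972; 1 − a(z₀+z₂) = 1.0592; argument = 2.1889 → 2.19; α₂ = 0.9857; rank = 246; θ*₍246₎ = 35.1.

(31.0, 35.1)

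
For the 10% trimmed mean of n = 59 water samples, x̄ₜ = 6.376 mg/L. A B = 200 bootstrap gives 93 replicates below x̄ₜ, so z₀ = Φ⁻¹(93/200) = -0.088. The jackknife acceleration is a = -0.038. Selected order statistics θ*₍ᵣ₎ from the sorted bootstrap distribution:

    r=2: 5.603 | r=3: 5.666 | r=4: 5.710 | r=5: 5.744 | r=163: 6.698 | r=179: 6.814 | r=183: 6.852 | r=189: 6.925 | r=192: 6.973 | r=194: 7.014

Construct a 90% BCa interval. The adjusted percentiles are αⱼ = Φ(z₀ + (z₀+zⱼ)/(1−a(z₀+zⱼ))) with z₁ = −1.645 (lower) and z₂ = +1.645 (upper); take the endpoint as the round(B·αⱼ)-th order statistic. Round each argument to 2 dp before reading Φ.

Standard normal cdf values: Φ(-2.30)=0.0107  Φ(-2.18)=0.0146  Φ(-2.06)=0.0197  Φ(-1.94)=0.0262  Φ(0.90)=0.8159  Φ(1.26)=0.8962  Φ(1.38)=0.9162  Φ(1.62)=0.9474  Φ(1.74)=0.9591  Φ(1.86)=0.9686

Lower: z₀ + z₁ = -0.088 + (-1.645) = -1.733; 1 − a(z₀+z₁) = 1 − (-0.038)(-1.733) = 0.9341; argument = -0.088 + (-1.733)/0.9341 = -1.9432 → -1.94.
α₁ = Φ(-1.94) = 0.0262; rank = round(200 × 0.0262) = 5; θ*₍5₎ = 5.744.
Upper: z₀ + z₂ = 1.557; 1 − a(z₀+z₂) = 1.0592; argument = 1.3820 → 1.38; α₂ = 0.9162; rank = 183; θ*₍183₎ = 6.852.

(5.744, 6.852)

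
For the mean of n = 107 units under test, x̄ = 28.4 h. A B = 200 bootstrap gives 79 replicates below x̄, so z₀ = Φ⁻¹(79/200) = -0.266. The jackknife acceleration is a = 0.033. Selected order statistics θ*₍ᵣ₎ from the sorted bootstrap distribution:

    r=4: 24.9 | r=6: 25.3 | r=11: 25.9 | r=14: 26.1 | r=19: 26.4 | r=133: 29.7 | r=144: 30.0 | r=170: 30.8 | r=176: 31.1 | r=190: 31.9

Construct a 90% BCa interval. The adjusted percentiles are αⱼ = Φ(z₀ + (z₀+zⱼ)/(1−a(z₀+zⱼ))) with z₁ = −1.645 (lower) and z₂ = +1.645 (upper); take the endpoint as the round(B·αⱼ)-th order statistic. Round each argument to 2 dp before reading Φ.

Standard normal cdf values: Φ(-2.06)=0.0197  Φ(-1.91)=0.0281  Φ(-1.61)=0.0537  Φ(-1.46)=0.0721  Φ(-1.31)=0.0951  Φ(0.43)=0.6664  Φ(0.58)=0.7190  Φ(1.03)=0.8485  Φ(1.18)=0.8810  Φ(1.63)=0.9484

Lower: z₀ + z₁ = -0.266 + (-1.645) = -1.911; 1 − a(z₀+z₁) = 1 − (0.033)(-1.911) = 1.0631; argument = -0.266 + (-1.911)/1.0631 = -2.0636 → -2.06.
α₁ = Φ(-2.06) = 0.0197; rank = round(200 × 0.0197) = 4; θ*₍4₎ = 24.9.
Upper: z₀ + z₂ = 1.379; 1 − a(z₀+z₂) = 0.9545; argument = 1.1787 → 1.18; α₂ = 0.8810; rank = 176; θ*₍176₎ = 31.1.

(24.9, 31.1)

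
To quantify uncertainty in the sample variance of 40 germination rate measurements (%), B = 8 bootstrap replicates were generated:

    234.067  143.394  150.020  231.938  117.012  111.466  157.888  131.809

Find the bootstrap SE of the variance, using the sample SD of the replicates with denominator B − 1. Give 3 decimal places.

Bootstrap SE is the standard deviation of the 8 replicate variances.
Mean of replicates: (234.067 + 143.394 + 150.020 + 231.938 + 117.012 + 111.466 + 157.888 + 131.809) / 8 = 1277.5940 / 8 = 159.6993
Sum of squared deviations: (+74.3678)² + (−16.3053)² + (−9.6792)² + (+72.2387)² + (−42.6873)² + (−48.2333)² + (−1.8113)² + (−27.8903)² = 16038.3427
Variance = 16038.3427 / 7 = 2291.1918
SE* = √2291.1918

SE* = 47.866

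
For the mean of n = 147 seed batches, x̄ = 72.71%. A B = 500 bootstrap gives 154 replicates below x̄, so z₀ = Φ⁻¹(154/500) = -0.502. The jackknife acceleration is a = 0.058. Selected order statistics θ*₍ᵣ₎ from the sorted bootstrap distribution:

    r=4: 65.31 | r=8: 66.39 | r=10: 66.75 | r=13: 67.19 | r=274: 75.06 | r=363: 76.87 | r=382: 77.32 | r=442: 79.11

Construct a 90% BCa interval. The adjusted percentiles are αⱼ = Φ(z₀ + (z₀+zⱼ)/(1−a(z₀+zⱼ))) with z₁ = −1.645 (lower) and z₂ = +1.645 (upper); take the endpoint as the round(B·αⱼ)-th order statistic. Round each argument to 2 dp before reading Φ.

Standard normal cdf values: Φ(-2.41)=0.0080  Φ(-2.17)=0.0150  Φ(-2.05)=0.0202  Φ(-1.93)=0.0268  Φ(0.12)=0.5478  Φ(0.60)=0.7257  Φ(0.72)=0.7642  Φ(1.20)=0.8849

(65.31, 77.32)

Lower: z₀ + z₁ = -0.502 + (-1.645) = -2.147; 1 − a(z₀+z₁) = 1 − (0.058)(-2.147) = 1.1245; argument = -0.502 + (-2.147)/1.1245 = -2.4112 → -2.41.
α₁ = Φ(-2.41) = 0.0080; rank = round(500 × 0.0080) = 4; θ*₍4₎ = 65.31.
Upper: z₀ + z₂ = 1.143; 1 − a(z₀+z₂) = 0.9337; argument = 0.7222 → 0.72; α₂ = 0.7642; rank = 382; θ*₍382₎ = 77.32.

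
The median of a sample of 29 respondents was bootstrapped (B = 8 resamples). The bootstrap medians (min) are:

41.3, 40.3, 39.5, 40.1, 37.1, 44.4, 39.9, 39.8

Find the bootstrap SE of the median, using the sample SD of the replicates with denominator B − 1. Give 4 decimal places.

Bootstrap SE is the standard deviation of the 8 replicate medians.
Mean of replicates: (41.3 + 40.3 + 39.5 + 40.1 + 37.1 + 44.4 + 39.9 + 39.8) / 8 = 322.40000 / 8 = 40.30000
Sum of squared deviations: (+1.00000)² + (+0.00000)² + (−0.80000)² + (−0.20000)² + (−3.20000)² + (+4.10000)² + (−0.40000)² + (−0.50000)² = 29.14000
Variance = 29.14000 / 7 = 4.16286
SE* = √4.16286

SE* = 2.0403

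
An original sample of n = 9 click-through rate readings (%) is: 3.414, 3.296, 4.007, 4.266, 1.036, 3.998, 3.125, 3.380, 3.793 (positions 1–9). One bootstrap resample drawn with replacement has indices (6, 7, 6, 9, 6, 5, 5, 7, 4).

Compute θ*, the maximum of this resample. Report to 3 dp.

θ* = 4.266

Resample values: 3.998, 3.125, 3.998, 3.793, 3.998, 1.036, 1.036, 3.125, 4.266.
Maximum = 4.266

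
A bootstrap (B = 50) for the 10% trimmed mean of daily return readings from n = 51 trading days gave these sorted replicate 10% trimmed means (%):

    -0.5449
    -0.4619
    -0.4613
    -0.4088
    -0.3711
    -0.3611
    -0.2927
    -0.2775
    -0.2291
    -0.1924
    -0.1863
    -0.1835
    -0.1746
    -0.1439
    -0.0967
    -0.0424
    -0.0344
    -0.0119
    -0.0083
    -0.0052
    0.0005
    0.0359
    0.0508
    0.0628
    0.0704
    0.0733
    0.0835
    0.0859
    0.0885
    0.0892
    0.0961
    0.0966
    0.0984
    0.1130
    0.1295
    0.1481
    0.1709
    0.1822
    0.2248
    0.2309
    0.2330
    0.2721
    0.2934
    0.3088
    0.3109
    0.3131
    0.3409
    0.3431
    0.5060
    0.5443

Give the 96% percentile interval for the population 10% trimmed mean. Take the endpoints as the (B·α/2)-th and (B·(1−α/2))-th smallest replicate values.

α = 0.04; lower rank = 50 × 0.020 = 1; upper rank = 50 × 0.980 = 49.
The 1st smallest replicate is -0.5449; the 49th is 0.5060.

(-0.5449, 0.5060)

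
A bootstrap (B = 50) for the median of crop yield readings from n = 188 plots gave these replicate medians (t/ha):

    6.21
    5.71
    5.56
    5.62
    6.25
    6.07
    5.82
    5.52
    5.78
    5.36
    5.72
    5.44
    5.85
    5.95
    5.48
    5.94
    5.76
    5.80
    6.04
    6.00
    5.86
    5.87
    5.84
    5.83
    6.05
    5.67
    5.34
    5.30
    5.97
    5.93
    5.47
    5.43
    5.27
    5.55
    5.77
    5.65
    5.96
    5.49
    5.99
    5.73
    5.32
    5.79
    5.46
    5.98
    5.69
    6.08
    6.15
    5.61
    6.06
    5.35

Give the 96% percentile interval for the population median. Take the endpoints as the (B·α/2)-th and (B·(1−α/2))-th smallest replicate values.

Sorted replicates: 5.27, 5.30, 5.32, 5.34, 5.35, 5.36, 5.43, 5.44, 5.46, 5.47, 5.48, 5.49, 5.52, 5.55, 5.56, 5.61, 5.62, 5.65, 5.67, 5.69, 5.71, 5.72, 5.73, 5.76, 5.77, 5.78, 5.79, 5.80, 5.82, 5.83, 5.84, 5.85, 5.86, 5.87, 5.93, 5.94, 5.95, 5.96, 5.97, 5.98, 5.99, 6.00, 6.04, 6.05, 6.06, 6.07, 6.08, 6.15, 6.21, 6.25
α = 0.04; lower rank = 50 × 0.020 = 1; upper rank = 50 × 0.980 = 49.
The 1st smallest replicate is 5.27; the 49th is 6.21.

(5.27, 6.21)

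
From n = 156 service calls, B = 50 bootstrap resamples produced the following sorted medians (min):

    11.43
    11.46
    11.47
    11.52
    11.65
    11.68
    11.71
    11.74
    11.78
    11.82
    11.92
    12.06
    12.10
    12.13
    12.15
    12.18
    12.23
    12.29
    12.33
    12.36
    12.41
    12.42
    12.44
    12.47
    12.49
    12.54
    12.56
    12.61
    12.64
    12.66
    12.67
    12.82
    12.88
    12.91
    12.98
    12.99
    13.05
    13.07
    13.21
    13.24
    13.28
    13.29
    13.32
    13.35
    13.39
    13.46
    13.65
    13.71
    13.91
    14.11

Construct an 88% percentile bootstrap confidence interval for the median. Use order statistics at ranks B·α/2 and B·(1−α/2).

α = 0.12; lower rank = 50 × 0.060 = 3; upper rank = 50 × 0.940 = 47.
The 3rd smallest replicate is 11.47; the 47th is 13.65.

(11.47, 13.65)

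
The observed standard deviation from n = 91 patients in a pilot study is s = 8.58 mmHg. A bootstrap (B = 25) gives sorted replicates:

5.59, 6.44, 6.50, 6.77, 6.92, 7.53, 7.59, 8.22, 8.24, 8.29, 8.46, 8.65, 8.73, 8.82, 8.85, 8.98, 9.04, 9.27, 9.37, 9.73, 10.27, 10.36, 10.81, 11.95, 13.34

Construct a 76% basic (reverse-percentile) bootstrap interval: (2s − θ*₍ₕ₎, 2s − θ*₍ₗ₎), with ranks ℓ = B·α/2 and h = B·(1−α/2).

(6.80, 10.66)

Percentile endpoints at ranks 3 and 22: θ*₍3₎ = 6.50, θ*₍22₎ = 10.36.
Basic interval reflects these around s:
  lower = 2 × 8.58 − 10.36 = 6.80
  upper = 2 × 8.58 − 6.50 = 10.66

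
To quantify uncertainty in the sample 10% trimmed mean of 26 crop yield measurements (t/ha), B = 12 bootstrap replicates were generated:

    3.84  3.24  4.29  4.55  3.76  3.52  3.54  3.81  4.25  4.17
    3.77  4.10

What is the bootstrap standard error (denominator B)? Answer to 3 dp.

Bootstrap SE is the standard deviation of the 12 replicate 10% trimmed means.
Mean of replicates: (3.84 + 3.24 + 4.29 + 4.55 + 3.76 + 3.52 + 3.54 + 3.81 + 4.25 + 4.17 + 3.77 + 4.10) / 12 = 46.8400 / 12 = 3.9033
Sum of squared deviations: (−0.0633)² + (−0.6633)² + (+0.3867)² + (+0.6467)² + (−0.1433)² + (−0.3833)² + (−0.3633)² + (−0.0933)² + (+0.3467)² + (+0.2667)² + (−0.1333)² + (+0.1967)² = 1.5677
Variance = 1.5677 / 12 = 0.1306
SE* = √0.1306

SE* = 0.361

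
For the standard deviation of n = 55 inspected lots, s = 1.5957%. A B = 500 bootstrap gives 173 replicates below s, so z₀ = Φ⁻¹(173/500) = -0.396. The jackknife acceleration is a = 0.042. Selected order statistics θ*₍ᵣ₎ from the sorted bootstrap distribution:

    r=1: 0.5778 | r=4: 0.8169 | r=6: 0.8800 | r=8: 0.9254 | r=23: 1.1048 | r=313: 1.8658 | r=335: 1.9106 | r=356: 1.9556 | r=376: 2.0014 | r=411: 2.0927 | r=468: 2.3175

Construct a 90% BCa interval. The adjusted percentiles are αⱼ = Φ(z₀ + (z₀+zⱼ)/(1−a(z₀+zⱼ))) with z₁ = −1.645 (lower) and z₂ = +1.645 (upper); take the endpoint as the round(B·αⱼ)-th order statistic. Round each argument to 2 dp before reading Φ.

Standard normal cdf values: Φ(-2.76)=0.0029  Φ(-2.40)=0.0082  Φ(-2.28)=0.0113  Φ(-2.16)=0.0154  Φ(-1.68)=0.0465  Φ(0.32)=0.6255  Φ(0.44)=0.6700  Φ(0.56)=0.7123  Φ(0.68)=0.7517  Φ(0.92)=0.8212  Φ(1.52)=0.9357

Lower: z₀ + z₁ = -0.396 + (-1.645) = -2.041; 1 − a(z₀+z₁) = 1 − (0.042)(-2.041) = 1.0857; argument = -0.396 + (-2.041)/1.0857 = -2.2759 → -2.28.
α₁ = Φ(-2.28) = 0.0113; rank = round(500 × 0.0113) = 6; θ*₍6₎ = 0.8800.
Upper: z₀ + z₂ = 1.249; 1 − a(z₀+z₂) = 0.9475; argument = 0.9221 → 0.92; α₂ = 0.8212; rank = 411; θ*₍411₎ = 2.0927.

(0.8800, 2.0927)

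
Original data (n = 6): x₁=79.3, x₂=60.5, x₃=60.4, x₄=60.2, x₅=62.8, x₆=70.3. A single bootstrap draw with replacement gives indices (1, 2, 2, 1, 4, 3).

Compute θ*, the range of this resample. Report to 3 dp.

θ* = 19.100

Resample values: 79.3, 60.5, 60.5, 79.3, 60.2, 60.4.
Range = 79.3 − 60.2 = 19.100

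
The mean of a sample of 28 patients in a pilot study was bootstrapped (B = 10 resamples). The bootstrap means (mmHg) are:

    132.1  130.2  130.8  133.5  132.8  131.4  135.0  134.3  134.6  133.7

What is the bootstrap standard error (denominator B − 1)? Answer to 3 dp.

SE* = 1.661

Bootstrap SE is the standard deviation of the 10 replicate means.
Mean of replicates: (132.1 + 130.2 + 130.8 + 133.5 + 132.8 + 131.4 + 135.0 + 134.3 + 134.6 + 133.7) / 10 = 1328.4000 / 10 = 132.8400
Sum of squared deviations: (−0.7400)² + (−2.6400)² + (−2.0400)² + (+0.6600)² + (−0.0400)² + (−1.4400)² + (+2.1600)² + (+1.4600)² + (+1.7600)² + (+0.8600)² = 24.8240
Variance = 24.8240 / 9 = 2.7582
SE* = √2.7582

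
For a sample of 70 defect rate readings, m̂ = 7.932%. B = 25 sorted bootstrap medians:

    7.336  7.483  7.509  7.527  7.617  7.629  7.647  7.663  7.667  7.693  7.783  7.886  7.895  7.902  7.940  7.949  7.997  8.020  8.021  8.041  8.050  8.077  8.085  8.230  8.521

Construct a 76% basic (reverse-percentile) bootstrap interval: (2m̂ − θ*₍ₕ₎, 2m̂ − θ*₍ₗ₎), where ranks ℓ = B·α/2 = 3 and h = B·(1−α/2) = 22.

Percentile endpoints at ranks 3 and 22: θ*₍3₎ = 7.509, θ*₍22₎ = 8.077.
Basic interval reflects these around m̂:
  lower = 2 × 7.932 − 8.077 = 7.787
  upper = 2 × 7.932 − 7.509 = 8.355

(7.787, 8.355)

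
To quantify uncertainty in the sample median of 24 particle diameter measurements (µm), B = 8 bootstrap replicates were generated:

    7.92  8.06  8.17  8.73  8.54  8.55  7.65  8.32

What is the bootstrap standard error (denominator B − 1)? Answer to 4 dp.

Bootstrap SE is the standard deviation of the 8 replicate medians.
Mean of replicates: (7.92 + 8.06 + 8.17 + 8.73 + 8.54 + 8.55 + 7.65 + 8.32) / 8 = 65.94000 / 8 = 8.24250
Sum of squared deviations: (−0.32250)² + (−0.18250)² + (−0.07250)² + (+0.48750)² + (+0.29750)² + (+0.30750)² + (−0.59250)² + (+0.07750)² = 0.92035
Variance = 0.92035 / 7 = 0.13148
SE* = √0.13148

SE* = 0.3626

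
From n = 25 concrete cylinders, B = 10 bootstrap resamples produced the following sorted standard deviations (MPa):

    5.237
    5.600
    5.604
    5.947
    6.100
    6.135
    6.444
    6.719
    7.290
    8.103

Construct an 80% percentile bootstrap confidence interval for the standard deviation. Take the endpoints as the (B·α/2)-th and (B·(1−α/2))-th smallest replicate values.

α = 0.20; lower rank = 10 × 0.100 = 1; upper rank = 10 × 0.900 = 9.
The 1st smallest replicate is 5.237; the 9th is 7.290.

(5.237, 7.290)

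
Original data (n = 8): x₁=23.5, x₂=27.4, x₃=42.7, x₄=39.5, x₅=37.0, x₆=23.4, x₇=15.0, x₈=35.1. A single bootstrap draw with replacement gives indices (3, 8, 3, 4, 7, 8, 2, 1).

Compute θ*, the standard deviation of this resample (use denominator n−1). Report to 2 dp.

Resample values: 42.7, 35.1, 42.7, 39.5, 15.0, 35.1, 27.4, 23.5.
Mean = 32.6250; sum of squared deviations = 683.7350
s² = 683.7350 / 7 = 97.6764
s = √97.6764 = 9.88

θ* = 9.88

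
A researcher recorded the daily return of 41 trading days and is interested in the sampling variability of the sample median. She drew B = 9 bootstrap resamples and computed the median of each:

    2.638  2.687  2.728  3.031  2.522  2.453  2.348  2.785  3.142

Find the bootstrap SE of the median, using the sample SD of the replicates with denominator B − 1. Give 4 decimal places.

SE* = 0.2582

Bootstrap SE is the standard deviation of the 9 replicate medians.
Mean of replicates: (2.638 + 2.687 + 2.728 + 3.031 + 2.522 + 2.453 + 2.348 + 2.785 + 3.142) / 9 = 24.33400 / 9 = 2.70378
Sum of squared deviations: (−0.06578)² + (−0.01678)² + (+0.02422)² + (+0.32722)² + (−0.18178)² + (−0.25078)² + (−0.35578)² + (+0.08122)² + (+0.43822)² = 0.53342
Variance = 0.53342 / 8 = 0.06668
SE* = √0.06668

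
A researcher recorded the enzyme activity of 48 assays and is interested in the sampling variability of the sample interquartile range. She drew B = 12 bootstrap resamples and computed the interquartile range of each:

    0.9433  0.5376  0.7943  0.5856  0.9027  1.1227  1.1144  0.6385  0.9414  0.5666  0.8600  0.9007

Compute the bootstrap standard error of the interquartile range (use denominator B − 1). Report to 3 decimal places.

SE* = 0.203

Bootstrap SE is the standard deviation of the 12 replicate interquartile ranges.
Mean of replicates: (0.9433 + 0.5376 + 0.7943 + 0.5856 + 0.9027 + 1.1227 + 1.1144 + 0.6385 + 0.9414 + 0.5666 + 0.8600 + 0.9007) / 12 = 9.90780 / 12 = 0.82565
Sum of squared deviations: (+0.11765)² + (−0.28805)² + (−0.03135)² + (−0.24005)² + (+0.07705)² + (+0.29705)² + (+0.28875)² + (−0.18715)² + (+0.11575)² + (−0.25905)² + (+0.03435)² + (+0.07505)² = 0.45532
Variance = 0.45532 / 11 = 0.04139
SE* = √0.04139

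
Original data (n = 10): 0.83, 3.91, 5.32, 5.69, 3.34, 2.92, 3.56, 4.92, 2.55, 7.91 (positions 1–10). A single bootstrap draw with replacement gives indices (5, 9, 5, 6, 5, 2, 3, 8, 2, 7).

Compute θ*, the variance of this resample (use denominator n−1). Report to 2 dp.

θ* = 0.73

Resample values: 3.34, 2.55, 3.34, 2.92, 3.34, 3.91, 5.32, 4.92, 3.91, 3.56.
Mean = 3.7110; sum of squared deviations = 6.5391
s² = 6.5391 / 9 = 0.7266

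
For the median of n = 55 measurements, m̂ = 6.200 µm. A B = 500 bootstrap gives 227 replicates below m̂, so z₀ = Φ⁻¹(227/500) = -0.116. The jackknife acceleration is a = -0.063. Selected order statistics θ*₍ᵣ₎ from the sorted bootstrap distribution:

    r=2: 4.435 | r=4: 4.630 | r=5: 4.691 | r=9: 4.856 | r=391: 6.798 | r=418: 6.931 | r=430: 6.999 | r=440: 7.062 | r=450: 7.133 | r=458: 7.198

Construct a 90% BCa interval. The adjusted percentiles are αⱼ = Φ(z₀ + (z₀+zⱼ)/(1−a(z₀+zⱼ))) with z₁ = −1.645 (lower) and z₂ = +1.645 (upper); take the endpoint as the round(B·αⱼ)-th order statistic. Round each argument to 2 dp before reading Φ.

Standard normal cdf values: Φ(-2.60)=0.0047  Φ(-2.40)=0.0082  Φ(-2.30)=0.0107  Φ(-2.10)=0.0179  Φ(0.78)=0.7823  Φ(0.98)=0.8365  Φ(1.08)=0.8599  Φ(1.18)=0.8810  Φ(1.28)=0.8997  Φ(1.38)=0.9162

(4.856, 7.133)

Lower: z₀ + z₁ = -0.116 + (-1.645) = -1.761; 1 − a(z₀+z₁) = 1 − (-0.063)(-1.761) = 0.8891; argument = -0.116 + (-1.761)/0.8891 = -2.0968 → -2.10.
α₁ = Φ(-2.10) = 0.0179; rank = round(500 × 0.0179) = 9; θ*₍9₎ = 4.856.
Upper: z₀ + z₂ = 1.529; 1 − a(z₀+z₂) = 1.0963; argument = 1.2787 → 1.28; α₂ = 0.8997; rank = 450; θ*₍450₎ = 7.133.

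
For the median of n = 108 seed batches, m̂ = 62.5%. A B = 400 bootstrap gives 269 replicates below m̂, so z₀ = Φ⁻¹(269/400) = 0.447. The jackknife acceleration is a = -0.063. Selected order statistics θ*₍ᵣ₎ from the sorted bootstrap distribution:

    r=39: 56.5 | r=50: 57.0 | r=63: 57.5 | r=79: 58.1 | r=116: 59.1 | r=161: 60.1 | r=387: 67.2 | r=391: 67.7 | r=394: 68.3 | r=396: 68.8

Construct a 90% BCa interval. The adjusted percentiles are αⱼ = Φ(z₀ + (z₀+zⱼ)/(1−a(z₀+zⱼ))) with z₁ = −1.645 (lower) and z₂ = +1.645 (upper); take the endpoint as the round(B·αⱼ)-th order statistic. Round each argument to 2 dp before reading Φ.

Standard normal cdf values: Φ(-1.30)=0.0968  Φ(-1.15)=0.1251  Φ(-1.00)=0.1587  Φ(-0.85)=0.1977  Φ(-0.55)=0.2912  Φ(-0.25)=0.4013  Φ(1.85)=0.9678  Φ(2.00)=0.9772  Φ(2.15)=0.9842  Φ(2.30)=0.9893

Lower: z₀ + z₁ = 0.447 + (-1.645) = -1.198; 1 − a(z₀+z₁) = 1 − (-0.063)(-1.198) = 0.9245; argument = 0.447 + (-1.198)/0.9245 = -0.8488 → -0.85.
α₁ = Φ(-0.85) = 0.1977; rank = round(400 × 0.1977) = 79; θ*₍79₎ = 58.1.
Upper: z₀ + z₂ = 2.092; 1 − a(z₀+z₂) = 1.1318; argument = 2.2954 → 2.30; α₂ = 0.9893; rank = 396; θ*₍396₎ = 68.8.

(58.1, 68.8)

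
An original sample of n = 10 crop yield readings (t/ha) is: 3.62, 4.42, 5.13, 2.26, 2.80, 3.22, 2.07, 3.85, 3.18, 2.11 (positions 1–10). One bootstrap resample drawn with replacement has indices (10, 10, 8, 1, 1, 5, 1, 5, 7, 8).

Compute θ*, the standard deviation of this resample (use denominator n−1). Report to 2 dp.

θ* = 0.75

Resample values: 2.11, 2.11, 3.85, 3.62, 3.62, 2.80, 3.62, 2.80, 2.07, 3.85.
Mean = 3.0450; sum of squared deviations = 5.1071
s² = 5.1071 / 9 = 0.5675
s = √0.5675 = 0.75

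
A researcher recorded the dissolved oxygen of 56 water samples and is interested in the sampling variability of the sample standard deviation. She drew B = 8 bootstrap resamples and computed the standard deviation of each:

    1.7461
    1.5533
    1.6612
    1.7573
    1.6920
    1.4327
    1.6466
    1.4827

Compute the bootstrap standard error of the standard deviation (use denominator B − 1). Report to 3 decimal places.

Bootstrap SE is the standard deviation of the 8 replicate standard deviations.
Mean of replicates: (1.7461 + 1.5533 + 1.6612 + 1.7573 + 1.6920 + 1.4327 + 1.6466 + 1.4827) / 8 = 12.97190 / 8 = 1.62149
Sum of squared deviations: (+0.12461)² + (−0.06819)² + (+0.03971)² + (+0.13581)² + (+0.07051)² + (−0.18879)² + (+0.02511)² + (−0.13879)² = 0.10071
Variance = 0.10071 / 7 = 0.01439
SE* = √0.01439

SE* = 0.120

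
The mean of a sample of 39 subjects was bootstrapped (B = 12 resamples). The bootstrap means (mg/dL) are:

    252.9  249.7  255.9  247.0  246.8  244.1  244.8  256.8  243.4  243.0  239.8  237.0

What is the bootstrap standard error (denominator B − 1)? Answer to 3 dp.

Bootstrap SE is the standard deviation of the 12 replicate means.
Mean of replicates: (252.9 + 249.7 + 255.9 + 247.0 + 246.8 + 244.1 + 244.8 + 256.8 + 243.4 + 243.0 + 239.8 + 237.0) / 12 = 2961.2000 / 12 = 246.7667
Sum of squared deviations: (+6.1333)² + (+2.9333)² + (+9.1333)² + (+0.2333)² + (+0.0333)² + (−2.6667)² + (−1.9667)² + (+10.0333)² + (−3.3667)² + (−3.7667)² + (−6.9667)² + (−9.7667)² = 410.7867
Variance = 410.7867 / 11 = 37.3442
SE* = √37.3442

SE* = 6.111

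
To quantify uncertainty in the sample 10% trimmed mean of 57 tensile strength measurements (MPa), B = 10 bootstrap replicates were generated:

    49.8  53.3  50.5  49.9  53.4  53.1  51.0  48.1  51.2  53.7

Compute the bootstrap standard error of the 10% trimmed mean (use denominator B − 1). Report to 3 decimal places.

SE* = 1.900

Bootstrap SE is the standard deviation of the 10 replicate 10% trimmed means.
Mean of replicates: (49.8 + 53.3 + 50.5 + 49.9 + 53.4 + 53.1 + 51.0 + 48.1 + 51.2 + 53.7) / 10 = 514.0000 / 10 = 51.4000
Sum of squared deviations: (−1.6000)² + (+1.9000)² + (−0.9000)² + (−1.5000)² + (+2.0000)² + (+1.7000)² + (−0.4000)² + (−3.3000)² + (−0.2000)² + (+2.3000)² = 32.5000
Variance = 32.5000 / 9 = 3.6111
SE* = √3.6111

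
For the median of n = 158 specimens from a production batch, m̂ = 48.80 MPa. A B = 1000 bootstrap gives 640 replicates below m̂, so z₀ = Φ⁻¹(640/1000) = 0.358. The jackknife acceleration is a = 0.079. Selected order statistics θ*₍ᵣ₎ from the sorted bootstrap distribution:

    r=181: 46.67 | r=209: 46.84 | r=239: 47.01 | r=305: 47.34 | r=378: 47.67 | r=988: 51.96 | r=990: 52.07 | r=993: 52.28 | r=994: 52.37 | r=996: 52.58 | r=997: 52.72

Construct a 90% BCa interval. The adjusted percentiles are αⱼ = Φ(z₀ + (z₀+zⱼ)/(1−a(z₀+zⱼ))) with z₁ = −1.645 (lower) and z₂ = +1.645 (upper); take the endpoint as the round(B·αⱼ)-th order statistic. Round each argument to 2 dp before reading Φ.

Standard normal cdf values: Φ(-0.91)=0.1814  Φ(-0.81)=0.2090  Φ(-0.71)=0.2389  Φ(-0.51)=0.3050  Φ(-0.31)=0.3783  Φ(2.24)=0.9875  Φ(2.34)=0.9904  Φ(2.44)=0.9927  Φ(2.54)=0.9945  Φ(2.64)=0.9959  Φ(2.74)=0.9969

(46.84, 52.72)

Lower: z₀ + z₁ = 0.358 + (-1.645) = -1.287; 1 − a(z₀+z₁) = 1 − (0.079)(-1.287) = 1.1017; argument = 0.358 + (-1.287)/1.1017 = -0.8102 → -0.81.
α₁ = Φ(-0.81) = 0.2090; rank = round(1000 × 0.2090) = 209; θ*₍209₎ = 46.84.
Upper: z₀ + z₂ = 2.003; 1 − a(z₀+z₂) = 0.8418; argument = 2.7375 → 2.74; α₂ = 0.9969; rank = 997; θ*₍997₎ = 52.72.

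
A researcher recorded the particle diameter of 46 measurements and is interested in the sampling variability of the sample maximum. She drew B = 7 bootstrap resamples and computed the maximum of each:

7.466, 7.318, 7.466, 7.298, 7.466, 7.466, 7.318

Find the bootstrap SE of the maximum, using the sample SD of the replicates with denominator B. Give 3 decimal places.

Bootstrap SE is the standard deviation of the 7 replicate maximums.
Mean of replicates: (7.466 + 7.318 + 7.466 + 7.298 + 7.466 + 7.466 + 7.318) / 7 = 51.7980 / 7 = 7.3997
Sum of squared deviations: (+0.0663)² + (−0.0817)² + (+0.0663)² + (−0.1017)² + (+0.0663)² + (+0.0663)² + (−0.0817)² = 0.0413
Variance = 0.0413 / 7 = 0.0059
SE* = √0.0059

SE* = 0.077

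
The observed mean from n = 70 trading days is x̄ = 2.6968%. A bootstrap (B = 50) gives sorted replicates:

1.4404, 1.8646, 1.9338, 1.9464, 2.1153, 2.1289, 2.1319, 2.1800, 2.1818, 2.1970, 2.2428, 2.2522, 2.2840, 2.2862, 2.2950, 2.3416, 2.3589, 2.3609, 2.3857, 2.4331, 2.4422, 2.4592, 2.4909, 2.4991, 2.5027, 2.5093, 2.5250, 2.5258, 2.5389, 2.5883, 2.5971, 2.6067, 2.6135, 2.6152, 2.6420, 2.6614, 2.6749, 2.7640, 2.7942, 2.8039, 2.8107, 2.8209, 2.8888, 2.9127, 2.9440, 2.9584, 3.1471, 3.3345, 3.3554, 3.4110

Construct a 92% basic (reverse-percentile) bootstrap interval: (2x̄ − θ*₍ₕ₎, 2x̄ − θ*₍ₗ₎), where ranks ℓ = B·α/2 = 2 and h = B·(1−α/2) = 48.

Percentile endpoints at ranks 2 and 48: θ*₍2₎ = 1.8646, θ*₍48₎ = 3.3345.
Basic interval reflects these around x̄:
  lower = 2 × 2.6968 − 3.3345 = 2.0591
  upper = 2 × 2.6968 − 1.8646 = 3.5290

(2.0591, 3.5290)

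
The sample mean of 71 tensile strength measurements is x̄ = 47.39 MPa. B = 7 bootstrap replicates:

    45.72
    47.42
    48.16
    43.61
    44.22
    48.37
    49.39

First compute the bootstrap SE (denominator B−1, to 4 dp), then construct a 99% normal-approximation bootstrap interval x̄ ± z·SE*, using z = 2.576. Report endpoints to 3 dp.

Mean of replicates = 46.6986; sum of squared deviations = 29.3339; SE* = √(29.3339/6) = 2.2111
Margin = 2.576 × 2.2111 = 5.6958
Interval: 47.39 ± 5.6958

(41.694, 53.086)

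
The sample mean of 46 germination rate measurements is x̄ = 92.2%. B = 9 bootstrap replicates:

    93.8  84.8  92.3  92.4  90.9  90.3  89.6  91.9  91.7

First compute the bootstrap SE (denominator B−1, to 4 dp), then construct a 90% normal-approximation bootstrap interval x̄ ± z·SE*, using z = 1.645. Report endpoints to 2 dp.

(87.95, 96.45)

Mean of replicates = 90.8556; sum of squared deviations = 53.5022; SE* = √(53.5022/8) = 2.5861
Margin = 1.645 × 2.5861 = 4.254
Interval: 92.2 ± 4.254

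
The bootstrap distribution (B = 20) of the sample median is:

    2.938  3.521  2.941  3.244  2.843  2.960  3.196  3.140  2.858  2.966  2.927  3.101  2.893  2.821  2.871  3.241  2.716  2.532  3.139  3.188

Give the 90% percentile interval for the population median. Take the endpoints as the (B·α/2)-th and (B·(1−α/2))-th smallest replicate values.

(2.532, 3.244)

Sorted replicates: 2.532, 2.716, 2.821, 2.843, 2.858, 2.871, 2.893, 2.927, 2.938, 2.941, 2.960, 2.966, 3.101, 3.139, 3.140, 3.188, 3.196, 3.241, 3.244, 3.521
α = 0.10; lower rank = 20 × 0.050 = 1; upper rank = 20 × 0.950 = 19.
The 1st smallest replicate is 2.532; the 19th is 3.244.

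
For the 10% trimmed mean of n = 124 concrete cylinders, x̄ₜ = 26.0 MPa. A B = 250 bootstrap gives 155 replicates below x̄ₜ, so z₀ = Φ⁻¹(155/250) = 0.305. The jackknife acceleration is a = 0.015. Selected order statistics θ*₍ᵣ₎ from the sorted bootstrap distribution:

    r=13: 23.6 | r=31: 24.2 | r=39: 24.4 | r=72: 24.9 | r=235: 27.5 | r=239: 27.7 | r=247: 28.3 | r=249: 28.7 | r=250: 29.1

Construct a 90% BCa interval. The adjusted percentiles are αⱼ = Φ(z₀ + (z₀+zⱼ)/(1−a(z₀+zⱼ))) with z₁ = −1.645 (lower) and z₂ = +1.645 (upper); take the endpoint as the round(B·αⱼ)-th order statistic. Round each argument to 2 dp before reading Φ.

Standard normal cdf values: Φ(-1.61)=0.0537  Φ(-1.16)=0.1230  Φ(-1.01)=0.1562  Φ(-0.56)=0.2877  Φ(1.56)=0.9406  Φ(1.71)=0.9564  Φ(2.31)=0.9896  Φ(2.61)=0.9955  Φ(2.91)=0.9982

(24.4, 28.3)

Lower: z₀ + z₁ = 0.305 + (-1.645) = -1.340; 1 − a(z₀+z₁) = 1 − (0.015)(-1.340) = 1.0201; argument = 0.305 + (-1.340)/1.0201 = -1.0086 → -1.01.
α₁ = Φ(-1.01) = 0.1562; rank = round(250 × 0.1562) = 39; θ*₍39₎ = 24.4.
Upper: z₀ + z₂ = 1.950; 1 − a(z₀+z₂) = 0.9708; argument = 2.3138 → 2.31; α₂ = 0.9896; rank = 247; θ*₍247₎ = 28.3.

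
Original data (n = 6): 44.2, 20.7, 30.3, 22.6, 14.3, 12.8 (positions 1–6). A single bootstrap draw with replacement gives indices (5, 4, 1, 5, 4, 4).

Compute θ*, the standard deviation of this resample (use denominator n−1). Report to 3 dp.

Resample values: 14.3, 22.6, 44.2, 14.3, 22.6, 22.6.
Mean = 23.4333; sum of squared deviations = 600.1733
s² = 600.1733 / 5 = 120.0347
s = √120.0347 = 10.956

θ* = 10.956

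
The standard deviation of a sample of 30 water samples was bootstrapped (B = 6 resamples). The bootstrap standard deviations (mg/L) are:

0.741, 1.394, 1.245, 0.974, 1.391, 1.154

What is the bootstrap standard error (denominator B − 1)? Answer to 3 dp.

SE* = 0.255

Bootstrap SE is the standard deviation of the 6 replicate standard deviations.
Mean of replicates: (0.741 + 1.394 + 1.245 + 0.974 + 1.391 + 1.154) / 6 = 6.8990 / 6 = 1.1498
Sum of squared deviations: (−0.4088)² + (+0.2442)² + (+0.0952)² + (−0.1758)² + (+0.2412)² + (+0.0042)² = 0.3249
Variance = 0.3249 / 5 = 0.0650
SE* = √0.0650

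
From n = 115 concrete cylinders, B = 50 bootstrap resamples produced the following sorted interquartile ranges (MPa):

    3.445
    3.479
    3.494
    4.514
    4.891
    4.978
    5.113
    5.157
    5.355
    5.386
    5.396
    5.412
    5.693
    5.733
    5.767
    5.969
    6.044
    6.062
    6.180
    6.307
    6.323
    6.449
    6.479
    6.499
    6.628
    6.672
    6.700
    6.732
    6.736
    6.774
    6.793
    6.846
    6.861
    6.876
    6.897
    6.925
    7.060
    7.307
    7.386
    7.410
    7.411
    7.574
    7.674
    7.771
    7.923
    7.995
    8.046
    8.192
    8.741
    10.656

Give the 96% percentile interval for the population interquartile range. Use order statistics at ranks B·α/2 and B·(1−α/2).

(3.445, 8.741)

α = 0.04; lower rank = 50 × 0.020 = 1; upper rank = 50 × 0.980 = 49.
The 1st smallest replicate is 3.445; the 49th is 8.741.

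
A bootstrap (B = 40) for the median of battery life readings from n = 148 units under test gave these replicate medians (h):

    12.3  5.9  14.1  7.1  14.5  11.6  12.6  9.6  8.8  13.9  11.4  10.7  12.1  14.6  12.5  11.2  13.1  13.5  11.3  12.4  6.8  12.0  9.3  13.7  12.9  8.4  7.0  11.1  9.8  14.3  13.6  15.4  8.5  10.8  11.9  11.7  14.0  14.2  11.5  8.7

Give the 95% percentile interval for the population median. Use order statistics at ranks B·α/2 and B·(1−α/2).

Sorted replicates: 5.9, 6.8, 7.0, 7.1, 8.4, 8.5, 8.7, 8.8, 9.3, 9.6, 9.8, 10.7, 10.8, 11.1, 11.2, 11.3, 11.4, 11.5, 11.6, 11.7, 11.9, 12.0, 12.1, 12.3, 12.4, 12.5, 12.6, 12.9, 13.1, 13.5, 13.6, 13.7, 13.9, 14.0, 14.1, 14.2, 14.3, 14.5, 14.6, 15.4
α = 0.05; lower rank = 40 × 0.025 = 1; upper rank = 40 × 0.975 = 39.
The 1st smallest replicate is 5.9; the 39th is 14.6.

(5.9, 14.6)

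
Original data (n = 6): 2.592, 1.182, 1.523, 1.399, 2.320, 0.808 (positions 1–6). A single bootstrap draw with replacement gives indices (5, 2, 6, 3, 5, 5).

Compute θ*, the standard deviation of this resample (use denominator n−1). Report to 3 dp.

θ* = 0.669

Resample values: 2.320, 1.182, 0.808, 1.523, 2.320, 2.320.
Mean = 1.7455; sum of squared deviations = 2.2361
s² = 2.2361 / 5 = 0.4472
s = √0.4472 = 0.669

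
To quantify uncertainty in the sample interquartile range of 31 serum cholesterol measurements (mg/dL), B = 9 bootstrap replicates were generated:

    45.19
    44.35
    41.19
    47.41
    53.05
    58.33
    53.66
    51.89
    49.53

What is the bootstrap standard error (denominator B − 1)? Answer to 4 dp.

Bootstrap SE is the standard deviation of the 9 replicate interquartile ranges.
Mean of replicates: (45.19 + 44.35 + 41.19 + 47.41 + 53.05 + 58.33 + 53.66 + 51.89 + 49.53) / 9 = 444.60000 / 9 = 49.40000
Sum of squared deviations: (−4.21000)² + (−5.05000)² + (−8.21000)² + (−1.99000)² + (+3.65000)² + (+8.93000)² + (+4.26000)² + (+2.49000)² + (+0.13000)² = 232.02280
Variance = 232.02280 / 8 = 29.00285
SE* = √29.00285

SE* = 5.3854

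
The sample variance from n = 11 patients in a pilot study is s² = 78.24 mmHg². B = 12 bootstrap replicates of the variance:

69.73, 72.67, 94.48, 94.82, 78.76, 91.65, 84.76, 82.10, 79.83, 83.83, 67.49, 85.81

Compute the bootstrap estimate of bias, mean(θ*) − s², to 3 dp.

bias = +3.921

mean(θ*) = (69.73 + 72.67 + 94.48 + 94.82 + 78.76 + 91.65 + 84.76 + 82.10 + 79.83 + 83.83 + 67.49 + 85.81) / 12 = 82.1608
bias = 82.1608 − 78.24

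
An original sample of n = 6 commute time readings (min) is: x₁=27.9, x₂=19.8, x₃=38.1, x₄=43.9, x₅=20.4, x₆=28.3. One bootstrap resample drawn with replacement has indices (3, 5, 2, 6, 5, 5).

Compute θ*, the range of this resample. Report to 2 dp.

Resample values: 38.1, 20.4, 19.8, 28.3, 20.4, 20.4.
Range = 38.1 − 19.8 = 18.30

θ* = 18.30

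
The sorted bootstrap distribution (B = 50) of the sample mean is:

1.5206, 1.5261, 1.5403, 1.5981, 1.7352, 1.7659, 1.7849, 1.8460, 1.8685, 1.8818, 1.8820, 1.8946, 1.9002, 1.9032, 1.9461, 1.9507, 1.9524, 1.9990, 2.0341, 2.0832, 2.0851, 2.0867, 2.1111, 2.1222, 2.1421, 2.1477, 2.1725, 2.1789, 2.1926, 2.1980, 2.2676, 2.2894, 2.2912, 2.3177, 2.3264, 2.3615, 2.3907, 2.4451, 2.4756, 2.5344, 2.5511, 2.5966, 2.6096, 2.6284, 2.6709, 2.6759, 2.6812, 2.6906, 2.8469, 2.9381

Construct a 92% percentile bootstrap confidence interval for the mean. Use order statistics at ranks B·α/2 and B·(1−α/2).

α = 0.08; lower rank = 50 × 0.040 = 2; upper rank = 50 × 0.960 = 48.
The 2nd smallest replicate is 1.5261; the 48th is 2.6906.

(1.5261, 2.6906)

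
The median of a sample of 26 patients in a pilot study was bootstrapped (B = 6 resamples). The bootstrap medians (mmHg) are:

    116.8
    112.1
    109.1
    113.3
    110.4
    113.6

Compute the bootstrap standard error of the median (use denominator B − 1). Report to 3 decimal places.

SE* = 2.700

Bootstrap SE is the standard deviation of the 6 replicate medians.
Mean of replicates: (116.8 + 112.1 + 109.1 + 113.3 + 110.4 + 113.6) / 6 = 675.3000 / 6 = 112.5500
Sum of squared deviations: (+4.2500)² + (−0.4500)² + (−3.4500)² + (+0.7500)² + (−2.1500)² + (+1.0500)² = 36.4550
Variance = 36.4550 / 5 = 7.2910
SE* = √7.2910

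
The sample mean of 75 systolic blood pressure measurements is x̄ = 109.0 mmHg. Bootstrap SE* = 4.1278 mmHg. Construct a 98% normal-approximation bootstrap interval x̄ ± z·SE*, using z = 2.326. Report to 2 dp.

Margin = 2.326 × 4.1278 = 9.601
Interval: 109.0 ± 9.601

(99.40, 118.60)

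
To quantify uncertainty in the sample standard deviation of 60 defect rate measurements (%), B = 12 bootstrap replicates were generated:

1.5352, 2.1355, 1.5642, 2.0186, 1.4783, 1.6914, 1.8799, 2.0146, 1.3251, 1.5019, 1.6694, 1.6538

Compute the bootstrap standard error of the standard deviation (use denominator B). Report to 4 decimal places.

Bootstrap SE is the standard deviation of the 12 replicate standard deviations.
Mean of replicates: (1.5352 + 2.1355 + 1.5642 + 2.0186 + 1.4783 + 1.6914 + 1.8799 + 2.0146 + 1.3251 + 1.5019 + 1.6694 + 1.6538) / 12 = 20.46790 / 12 = 1.70566
Sum of squared deviations: (−0.17046)² + (+0.42984)² + (−0.14146)² + (+0.31294)² + (−0.22736)² + (−0.01426)² + (+0.17424)² + (+0.30894)² + (−0.38056)² + (−0.20376)² + (−0.03626)² + (−0.05186)² = 0.69981
Variance = 0.69981 / 12 = 0.05832
SE* = √0.05832

SE* = 0.2415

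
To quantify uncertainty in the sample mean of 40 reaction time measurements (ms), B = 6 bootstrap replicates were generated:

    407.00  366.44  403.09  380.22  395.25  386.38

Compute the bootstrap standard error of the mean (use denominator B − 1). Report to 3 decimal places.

SE* = 15.174

Bootstrap SE is the standard deviation of the 6 replicate means.
Mean of replicates: (407.00 + 366.44 + 403.09 + 380.22 + 395.25 + 386.38) / 6 = 2338.3800 / 6 = 389.7300
Sum of squared deviations: (+17.2700)² + (−23.2900)² + (+13.3600)² + (−9.5100)² + (+5.5200)² + (−3.3500)² = 1151.2996
Variance = 1151.2996 / 5 = 230.2599
SE* = √230.2599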